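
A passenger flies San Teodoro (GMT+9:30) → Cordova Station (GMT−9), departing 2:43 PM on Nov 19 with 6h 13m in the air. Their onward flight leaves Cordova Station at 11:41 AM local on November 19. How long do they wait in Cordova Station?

9 hours 15 minutes

Convert departure to UTC: 2:43 PM − 9:30 = 5:13 AM UTC on Nov 19.
Add 6 hours 13 minutes flight time → 11:26 AM UTC.
Cordova Station is UTC−9:00, so local arrival = 11:26 AM − 9:00 = 2:26 AM on Nov 19.
Layover = 11:41 AM − 2:26 AM = 9 hours 15 minutes.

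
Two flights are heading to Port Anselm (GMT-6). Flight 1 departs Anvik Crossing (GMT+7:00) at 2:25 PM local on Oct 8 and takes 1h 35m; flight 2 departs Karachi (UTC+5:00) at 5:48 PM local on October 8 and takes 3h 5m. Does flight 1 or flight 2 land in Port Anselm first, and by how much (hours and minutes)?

Flight 1 in UTC: 2:25 PM − 7:00 = 7:25 AM on Oct 8.
+1 hour and 35 minutes → arrive 9:00 AM UTC on Oct 8.
Flight 2 in UTC: 5:48 PM − 5:00 = 12:48 PM on Oct 8.
+3 hours and 5 minutes → arrive 3:53 PM UTC on Oct 8.
Flight 1 lands earlier by 6 hours 53 minutes.

the first, by 6 hours 53 minutes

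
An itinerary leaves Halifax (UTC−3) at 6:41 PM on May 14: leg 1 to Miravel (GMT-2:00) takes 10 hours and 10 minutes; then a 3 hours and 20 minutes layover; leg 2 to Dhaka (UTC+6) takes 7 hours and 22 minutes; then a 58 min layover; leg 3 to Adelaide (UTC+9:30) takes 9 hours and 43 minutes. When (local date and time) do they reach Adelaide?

Convert departure to UTC: 6:41 PM + 3:00 = 9:41 PM UTC on May 14.
Add 10 hours and 10 minutes leg 1 → 7:51 AM UTC (May 15).
Add 3 hours and 20 minutes layover in Miravel → 11:11 AM UTC.
Add 7 hours and 22 minutes leg 2 → 6:33 PM UTC.
Add 58 minutes layover in Dhaka → 7:31 PM UTC.
Add 9 hours and 43 minutes leg 3 → 5:14 AM UTC (May 16).
Adelaide is UTC+9:30, so local arrival = 5:14 AM + 9:30 = 2:44 PM on May 16.

2:44 PM on May 16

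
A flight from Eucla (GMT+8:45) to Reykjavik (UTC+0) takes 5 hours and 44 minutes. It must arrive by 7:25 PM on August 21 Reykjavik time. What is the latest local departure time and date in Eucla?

Target arrival is already UTC: 7:25 PM on Aug 21.
Subtract 5 hours 44 minutes → departure 1:41 PM UTC on Aug 21.
Eucla is UTC+8:45: 1:41 PM + 8:45 = 10:26 PM on Aug 21.

10:26 PM on Aug 21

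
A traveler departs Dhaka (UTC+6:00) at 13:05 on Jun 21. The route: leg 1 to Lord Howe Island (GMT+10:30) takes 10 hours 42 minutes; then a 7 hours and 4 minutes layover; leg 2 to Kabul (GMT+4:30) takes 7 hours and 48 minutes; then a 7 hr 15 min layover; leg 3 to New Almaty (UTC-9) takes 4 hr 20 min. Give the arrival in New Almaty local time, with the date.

11:14 on June 22

Convert departure to UTC: 13:05 − 6:00 = 07:05 UTC on Jun 21.
Add 10 hours 42 minutes leg 1 → 17:47 UTC.
Add 7 hours and 4 minutes layover in Lord Howe Island → 00:51 UTC (Jun 22).
Add 7 hours and 48 minutes leg 2 → 08:39 UTC.
Add 7 hours 15 minutes layover in Kabul → 15:54 UTC.
Add 4 hours and 20 minutes leg 3 → 20:14 UTC.
New Almaty is UTC−9:00, so local arrival = 20:14 − 9:00 = 11:14 on Jun 22.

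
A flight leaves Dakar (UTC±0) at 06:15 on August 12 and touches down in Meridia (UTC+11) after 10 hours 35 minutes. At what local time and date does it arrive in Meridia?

03:50 on Aug 13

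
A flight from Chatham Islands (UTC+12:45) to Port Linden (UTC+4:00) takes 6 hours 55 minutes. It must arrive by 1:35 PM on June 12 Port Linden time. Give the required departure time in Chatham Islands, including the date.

3:25 PM on June 12

Target arrival in UTC: 1:35 PM − 4:00 = 9:35 AM on Jun 12.
Subtract 6 hours 55 minutes → departure 2:40 AM UTC on Jun 12.
Chatham Islands is UTC+12:45: 2:40 AM + 12:45 = 3:25 PM on Jun 12.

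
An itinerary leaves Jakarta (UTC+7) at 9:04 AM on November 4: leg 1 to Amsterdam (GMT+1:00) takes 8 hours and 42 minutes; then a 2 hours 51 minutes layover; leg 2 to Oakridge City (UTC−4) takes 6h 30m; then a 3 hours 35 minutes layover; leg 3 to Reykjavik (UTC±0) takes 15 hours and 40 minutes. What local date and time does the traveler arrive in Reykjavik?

3:22 PM on November 5

Convert departure to UTC: 9:04 AM − 7:00 = 2:04 AM UTC on Nov 4.
Add 8 hours and 42 minutes leg 1 → 10:46 AM UTC.
Add 2 hours 51 minutes layover in Amsterdam → 1:37 PM UTC.
Add 6 hours and 30 minutes leg 2 → 8:07 PM UTC.
Add 3 hours 35 minutes layover in Oakridge City → 11:42 PM UTC.
Add 15 hours and 40 minutes leg 3 → 3:22 PM UTC (Nov 5).
Reykjavik is UTC+0, so local arrival is the same: 3:22 PM on Nov 5.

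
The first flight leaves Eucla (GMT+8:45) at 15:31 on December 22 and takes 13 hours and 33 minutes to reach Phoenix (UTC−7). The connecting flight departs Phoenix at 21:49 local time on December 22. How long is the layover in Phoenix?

8 hours 30 minutes

Convert departure to UTC: 15:31 − 8:45 = 06:46 UTC on Dec 22.
Add 13 hours and 33 minutes flight time → 20:19 UTC.
Phoenix is UTC−7:00, so local arrival = 20:19 − 7:00 = 13:19 on Dec 22.
Layover = 21:49 − 13:19 = 8 hours 30 minutes.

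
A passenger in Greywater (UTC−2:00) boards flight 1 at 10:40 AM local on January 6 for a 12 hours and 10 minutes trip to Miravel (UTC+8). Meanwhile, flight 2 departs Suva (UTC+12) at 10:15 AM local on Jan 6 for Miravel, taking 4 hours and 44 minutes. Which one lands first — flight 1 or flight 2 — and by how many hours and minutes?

the second, by 21 hours 51 minutes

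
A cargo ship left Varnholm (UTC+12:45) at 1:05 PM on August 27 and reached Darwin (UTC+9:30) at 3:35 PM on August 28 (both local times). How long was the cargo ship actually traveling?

29 hours 45 minutes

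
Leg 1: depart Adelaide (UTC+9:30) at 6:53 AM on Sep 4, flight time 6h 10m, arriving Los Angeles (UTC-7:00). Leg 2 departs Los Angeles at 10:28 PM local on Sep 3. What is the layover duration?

1 hour 55 minutes

Convert departure to UTC: 6:53 AM − 9:30 = 9:23 PM UTC on Sep 3.
Add 6 hours and 10 minutes flight time → 3:33 AM UTC (Sep 4).
Los Angeles is UTC−7:00, so local arrival = 3:33 AM − 7:00 = 8:33 PM on Sep 3.
Layover = 10:28 PM − 8:33 PM = 1 hour 55 minutes.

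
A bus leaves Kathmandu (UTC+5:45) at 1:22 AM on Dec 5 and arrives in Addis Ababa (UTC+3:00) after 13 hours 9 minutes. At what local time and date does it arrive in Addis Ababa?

Convert departure to UTC: 1:22 AM − 5:45 = 7:37 PM UTC on Dec 4.
Add 13 hours and 9 minutes travel time → 8:46 AM UTC (Dec 5).
Addis Ababa is UTC+3:00, so local arrival = 8:46 AM + 3:00 = 11:46 AM on Dec 5.

11:46 AM on December 5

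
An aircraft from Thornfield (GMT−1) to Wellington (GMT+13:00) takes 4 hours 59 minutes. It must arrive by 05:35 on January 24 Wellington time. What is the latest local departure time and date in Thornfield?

10:36 on Jan 23

Target arrival in UTC: 05:35 − 13:00 = 16:35 on Jan 23.
Subtract 4 hours and 59 minutes → departure 11:36 UTC on Jan 23.
Thornfield is UTC−1:00: 11:36 − 1:00 = 10:36 on Jan 23.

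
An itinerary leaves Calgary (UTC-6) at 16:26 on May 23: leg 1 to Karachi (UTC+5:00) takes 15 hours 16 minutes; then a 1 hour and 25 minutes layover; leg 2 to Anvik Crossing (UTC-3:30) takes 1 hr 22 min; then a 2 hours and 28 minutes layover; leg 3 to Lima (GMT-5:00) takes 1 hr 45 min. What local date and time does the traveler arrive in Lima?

15:42 on May 24

Convert departure to UTC: 16:26 + 6:00 = 22:26 UTC on May 23.
Add 15 hours 16 minutes leg 1 → 13:42 UTC (May 24).
Add 1 hour and 25 minutes layover in Karachi → 15:07 UTC.
Add 1 hour and 22 minutes leg 2 → 16:29 UTC.
Add 2 hours 28 minutes layover in Anvik Crossing → 18:57 UTC.
Add 1 hour and 45 minutes leg 3 → 20:42 UTC.
Lima is UTC−5:00, so local arrival = 20:42 − 5:00 = 15:42 on May 24.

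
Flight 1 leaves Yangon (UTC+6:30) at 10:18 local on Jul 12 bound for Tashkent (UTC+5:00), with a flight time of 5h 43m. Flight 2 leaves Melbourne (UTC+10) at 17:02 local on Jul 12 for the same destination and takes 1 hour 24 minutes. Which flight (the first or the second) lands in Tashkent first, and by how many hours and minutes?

Flight 1 in UTC: 10:18 − 6:30 = 03:48 on Jul 12.
+5 hours and 43 minutes → arrive 09:31 UTC on Jul 12.
Flight 2 in UTC: 17:02 − 10:00 = 07:02 on Jul 12.
+1 hour and 24 minutes → arrive 08:26 UTC on Jul 12.
Flight 2 lands earlier by 1 hour 5 minutes.

the second, by 1 hour 5 minutes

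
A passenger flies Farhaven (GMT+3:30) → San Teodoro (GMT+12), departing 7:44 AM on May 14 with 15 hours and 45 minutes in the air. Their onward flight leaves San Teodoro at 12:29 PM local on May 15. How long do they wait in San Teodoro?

4 hours 30 minutes

Convert departure to UTC: 7:44 AM − 3:30 = 4:14 AM UTC on May 14.
Add 15 hours and 45 minutes flight time → 7:59 PM UTC.
San Teodoro is UTC+12:00, so local arrival = 7:59 PM + 12:00 = 7:59 AM on May 15.
Layover = 12:29 PM − 7:59 AM = 4 hours 30 minutes.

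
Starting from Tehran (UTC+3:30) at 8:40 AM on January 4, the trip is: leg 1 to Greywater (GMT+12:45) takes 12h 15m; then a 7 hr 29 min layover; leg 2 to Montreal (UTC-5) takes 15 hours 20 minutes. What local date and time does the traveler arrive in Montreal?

11:14 AM on January 5

Convert departure to UTC: 8:40 AM − 3:30 = 5:10 AM UTC on Jan 4.
Add 12 hours 15 minutes leg 1 → 5:25 PM UTC.
Add 7 hours 29 minutes layover in Greywater → 12:54 AM UTC (Jan 5).
Add 15 hours 20 minutes leg 2 → 4:14 PM UTC.
Montreal is UTC−5:00, so local arrival = 4:14 PM − 5:00 = 11:14 AM on Jan 5.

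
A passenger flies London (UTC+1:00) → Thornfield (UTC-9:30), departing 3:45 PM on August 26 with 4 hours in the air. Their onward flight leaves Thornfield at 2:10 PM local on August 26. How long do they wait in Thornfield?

Convert departure to UTC: 3:45 PM − 1:00 = 2:45 PM UTC on Aug 26.
Add 4 hours flight time → 6:45 PM UTC.
Thornfield is UTC−9:30, so local arrival = 6:45 PM − 9:30 = 9:15 AM on Aug 26.
Layover = 2:10 PM − 9:15 AM = 4 hours 55 minutes.

4 hours 55 minutes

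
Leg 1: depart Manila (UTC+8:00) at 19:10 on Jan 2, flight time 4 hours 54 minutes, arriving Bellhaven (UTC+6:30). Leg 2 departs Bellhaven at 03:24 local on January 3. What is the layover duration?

4 hours 50 minutes

Convert departure to UTC: 19:10 − 8:00 = 11:10 UTC on Jan 2.
Add 4 hours and 54 minutes flight time → 16:04 UTC.
Bellhaven is UTC+6:30, so local arrival = 16:04 + 6:30 = 22:34 on Jan 2.
Layover = 03:24 − 22:34 (+1 day) = 4 hours 50 minutes.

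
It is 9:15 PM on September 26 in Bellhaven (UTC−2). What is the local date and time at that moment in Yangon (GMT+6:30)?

5:45 AM on September 27

Yangon is 8:30 ahead of Bellhaven.
Shift by the zone difference: 9:15 PM + 8:30 = 5:45 AM on Sep 27 in Yangon.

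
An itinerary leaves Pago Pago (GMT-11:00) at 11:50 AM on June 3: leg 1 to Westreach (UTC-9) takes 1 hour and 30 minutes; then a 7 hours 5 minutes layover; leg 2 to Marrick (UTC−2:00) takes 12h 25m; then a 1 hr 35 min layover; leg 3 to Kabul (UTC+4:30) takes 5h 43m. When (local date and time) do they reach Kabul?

Convert departure to UTC: 11:50 AM + 11:00 = 10:50 PM UTC on Jun 3.
Add 1 hour and 30 minutes leg 1 → 12:20 AM UTC (Jun 4).
Add 7 hours and 5 minutes layover in Westreach → 7:25 AM UTC.
Add 12 hours and 25 minutes leg 2 → 7:50 PM UTC.
Add 1 hour 35 minutes layover in Marrick → 9:25 PM UTC.
Add 5 hours and 43 minutes leg 3 → 3:08 AM UTC (Jun 5).
Kabul is UTC+4:30, so local arrival = 3:08 AM + 4:30 = 7:38 AM on Jun 5.

7:38 AM on June 5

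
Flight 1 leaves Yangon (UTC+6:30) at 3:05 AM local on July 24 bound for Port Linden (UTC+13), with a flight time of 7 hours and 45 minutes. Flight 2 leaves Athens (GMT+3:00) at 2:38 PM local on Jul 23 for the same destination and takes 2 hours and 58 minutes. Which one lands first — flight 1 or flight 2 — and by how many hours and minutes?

the second, by 13 hours 44 minutes

Flight 1 in UTC: 3:05 AM − 6:30 = 8:35 PM on Jul 23.
+7 hours 45 minutes → arrive 4:20 AM UTC on Jul 24.
Flight 2 in UTC: 2:38 PM − 3:00 = 11:38 AM on Jul 23.
+2 hours 58 minutes → arrive 2:36 PM UTC on Jul 23.
Flight 2 lands earlier by 13 hours 44 minutes.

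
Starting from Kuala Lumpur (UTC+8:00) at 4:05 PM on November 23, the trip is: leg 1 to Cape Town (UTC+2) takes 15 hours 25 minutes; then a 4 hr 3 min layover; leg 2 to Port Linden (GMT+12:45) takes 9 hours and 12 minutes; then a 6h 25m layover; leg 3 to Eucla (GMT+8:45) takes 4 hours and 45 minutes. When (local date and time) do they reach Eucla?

Convert departure to UTC: 4:05 PM − 8:00 = 8:05 AM UTC on Nov 23.
Add 15 hours 25 minutes leg 1 → 11:30 PM UTC.
Add 4 hours 3 minutes layover in Cape Town → 3:33 AM UTC (Nov 24).
Add 9 hours and 12 minutes leg 2 → 12:45 PM UTC.
Add 6 hours and 25 minutes layover in Port Linden → 7:10 PM UTC.
Add 4 hours 45 minutes leg 3 → 11:55 PM UTC.
Eucla is UTC+8:45, so local arrival = 11:55 PM + 8:45 = 8:40 AM on Nov 25.

8:40 AM on November 25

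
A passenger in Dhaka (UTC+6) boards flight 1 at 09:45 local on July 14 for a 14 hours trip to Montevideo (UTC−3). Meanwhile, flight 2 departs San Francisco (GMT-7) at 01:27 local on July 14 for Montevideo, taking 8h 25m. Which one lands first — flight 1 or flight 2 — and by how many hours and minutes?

the second, by 53 minutes

Flight 1 in UTC: 09:45 − 6:00 = 03:45 on Jul 14.
+14 hours → arrive 17:45 UTC on Jul 14.
Flight 2 in UTC: 01:27 + 7:00 = 08:27 on Jul 14.
+8 hours 25 minutes → arrive 16:52 UTC on Jul 14.
Flight 2 lands earlier by 53 minutes.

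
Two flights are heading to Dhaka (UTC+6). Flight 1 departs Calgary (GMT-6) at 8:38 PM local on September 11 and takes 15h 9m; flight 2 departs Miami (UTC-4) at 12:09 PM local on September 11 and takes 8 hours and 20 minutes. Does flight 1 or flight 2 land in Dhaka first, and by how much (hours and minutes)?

the second, by 17 hours 18 minutes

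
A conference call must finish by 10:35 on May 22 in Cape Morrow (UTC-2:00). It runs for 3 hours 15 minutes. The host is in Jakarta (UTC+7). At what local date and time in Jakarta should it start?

16:20 on May 22

Target end time in UTC: 10:35 + 2:00 = 12:35 on May 22.
Subtract 3 hours and 15 minutes → start 09:20 UTC on May 22.
Jakarta is UTC+7:00: 09:20 + 7:00 = 16:20 on May 22.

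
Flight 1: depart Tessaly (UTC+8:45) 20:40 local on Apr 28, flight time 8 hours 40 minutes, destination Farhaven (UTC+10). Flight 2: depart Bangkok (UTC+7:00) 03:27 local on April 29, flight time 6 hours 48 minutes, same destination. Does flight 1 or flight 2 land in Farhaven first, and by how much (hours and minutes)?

the first, by 6 hours 40 minutes

Flight 1 in UTC: 20:40 − 8:45 = 11:55 on Apr 28.
+8 hours 40 minutes → arrive 20:35 UTC on Apr 28.
Flight 2 in UTC: 03:27 − 7:00 = 20:27 on Apr 28.
+6 hours and 48 minutes → arrive 03:15 UTC on Apr 29.
Flight 1 lands earlier by 6 hours 40 minutes.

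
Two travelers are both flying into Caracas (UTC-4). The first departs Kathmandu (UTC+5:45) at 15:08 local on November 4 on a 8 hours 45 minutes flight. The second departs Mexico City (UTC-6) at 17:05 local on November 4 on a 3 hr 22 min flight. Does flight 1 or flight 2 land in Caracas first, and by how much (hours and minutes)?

the first, by 8 hours 19 minutes

Flight 1 in UTC: 15:08 − 5:45 = 09:23 on Nov 4.
+8 hours and 45 minutes → arrive 18:08 UTC on Nov 4.
Flight 2 in UTC: 17:05 + 6:00 = 23:05 on Nov 4.
+3 hours and 22 minutes → arrive 02:27 UTC on Nov 5.
Flight 1 lands earlier by 8 hours 19 minutes.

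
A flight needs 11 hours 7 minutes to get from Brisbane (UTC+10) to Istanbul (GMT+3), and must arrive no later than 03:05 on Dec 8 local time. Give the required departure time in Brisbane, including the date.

22:58 on December 7

Target arrival in UTC: 03:05 − 3:00 = 00:05 on Dec 8.
Subtract 11 hours 7 minutes → departure 12:58 UTC on Dec 7.
Brisbane is UTC+10:00: 12:58 + 10:00 = 22:58 on Dec 7.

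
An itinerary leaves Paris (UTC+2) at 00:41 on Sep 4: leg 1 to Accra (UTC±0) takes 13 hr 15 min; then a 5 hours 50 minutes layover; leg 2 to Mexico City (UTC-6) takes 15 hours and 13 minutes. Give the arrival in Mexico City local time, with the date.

Convert departure to UTC: 00:41 − 2:00 = 22:41 UTC on Sep 3.
Add 13 hours 15 minutes leg 1 → 11:56 UTC (Sep 4).
Add 5 hours and 50 minutes layover in Accra → 17:46 UTC.
Add 15 hours 13 minutes leg 2 → 08:59 UTC (Sep 5).
Mexico City is UTC−6:00, so local arrival = 08:59 − 6:00 = 02:59 on Sep 5.

02:59 on Sep 5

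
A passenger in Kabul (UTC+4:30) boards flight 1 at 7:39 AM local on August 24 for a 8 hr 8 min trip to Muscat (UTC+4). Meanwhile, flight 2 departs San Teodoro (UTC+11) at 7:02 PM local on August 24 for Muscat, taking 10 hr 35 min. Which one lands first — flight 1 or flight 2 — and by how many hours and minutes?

Flight 1 in UTC: 7:39 AM − 4:30 = 3:09 AM on Aug 24.
+8 hours and 8 minutes → arrive 11:17 AM UTC on Aug 24.
Flight 2 in UTC: 7:02 PM − 11:00 = 8:02 AM on Aug 24.
+10 hours 35 minutes → arrive 6:37 PM UTC on Aug 24.
Flight 1 lands earlier by 7 hours 20 minutes.

the first, by 7 hours 20 minutes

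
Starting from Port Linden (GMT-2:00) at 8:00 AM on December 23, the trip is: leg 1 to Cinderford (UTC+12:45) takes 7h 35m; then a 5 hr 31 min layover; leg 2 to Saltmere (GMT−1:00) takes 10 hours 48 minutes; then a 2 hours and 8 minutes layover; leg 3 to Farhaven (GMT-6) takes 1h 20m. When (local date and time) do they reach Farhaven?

Convert departure to UTC: 8:00 AM + 2:00 = 10:00 AM UTC on Dec 23.
Add 7 hours and 35 minutes leg 1 → 5:35 PM UTC.
Add 5 hours 31 minutes layover in Cinderford → 11:06 PM UTC.
Add 10 hours and 48 minutes leg 2 → 9:54 AM UTC (Dec 24).
Add 2 hours and 8 minutes layover in Saltmere → 12:02 PM UTC.
Add 1 hour and 20 minutes leg 3 → 1:22 PM UTC.
Farhaven is UTC−6:00, so local arrival = 1:22 PM − 6:00 = 7:22 AM on Dec 24.

7:22 AM on December 24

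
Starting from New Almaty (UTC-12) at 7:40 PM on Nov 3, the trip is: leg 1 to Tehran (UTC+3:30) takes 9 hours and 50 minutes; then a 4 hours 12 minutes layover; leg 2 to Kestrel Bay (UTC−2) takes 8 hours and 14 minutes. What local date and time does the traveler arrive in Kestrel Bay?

Convert departure to UTC: 7:40 PM + 12:00 = 7:40 AM UTC on Nov 4.
Add 9 hours 50 minutes leg 1 → 5:30 PM UTC.
Add 4 hours 12 minutes layover in Tehran → 9:42 PM UTC.
Add 8 hours 14 minutes leg 2 → 5:56 AM UTC (Nov 5).
Kestrel Bay is UTC−2:00, so local arrival = 5:56 AM − 2:00 = 3:56 AM on Nov 5.

3:56 AM on Nov 5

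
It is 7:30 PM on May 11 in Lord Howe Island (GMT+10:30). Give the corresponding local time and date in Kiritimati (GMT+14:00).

11:00 PM on May 11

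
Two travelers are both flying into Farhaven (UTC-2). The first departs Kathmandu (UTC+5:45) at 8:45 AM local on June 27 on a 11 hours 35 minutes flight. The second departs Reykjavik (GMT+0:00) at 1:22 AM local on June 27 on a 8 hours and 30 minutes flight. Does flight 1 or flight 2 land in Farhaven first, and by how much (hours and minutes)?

the second, by 4 hours 43 minutes

Flight 1 in UTC: 8:45 AM − 5:45 = 3:00 AM on Jun 27.
+11 hours 35 minutes → arrive 2:35 PM UTC on Jun 27.
Flight 2 departs at 1:22 AM UTC (Jun 27).
+8 hours 30 minutes → arrive 9:52 AM UTC on Jun 27.
Flight 2 lands earlier by 4 hours 43 minutes.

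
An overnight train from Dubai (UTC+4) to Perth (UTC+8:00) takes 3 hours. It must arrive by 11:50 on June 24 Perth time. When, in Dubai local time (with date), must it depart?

Target arrival in UTC: 11:50 − 8:00 = 03:50 on Jun 24.
Subtract 3 hours → departure 00:50 UTC on Jun 24.
Dubai is UTC+4:00: 00:50 + 4:00 = 04:50 on Jun 24.

04:50 on June 24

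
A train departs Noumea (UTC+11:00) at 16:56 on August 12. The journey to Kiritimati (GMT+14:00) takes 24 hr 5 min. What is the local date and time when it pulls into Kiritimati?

Convert departure to UTC: 16:56 − 11:00 = 05:56 UTC on Aug 12.
Add 24 hours and 5 minutes travel time → 06:01 UTC (Aug 13).
Kiritimati is UTC+14:00, so local arrival = 06:01 + 14:00 = 20:01 on Aug 13.

20:01 on Aug 13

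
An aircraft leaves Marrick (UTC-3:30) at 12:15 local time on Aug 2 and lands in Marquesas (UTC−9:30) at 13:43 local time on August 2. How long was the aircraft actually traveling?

7 hours 28 minutes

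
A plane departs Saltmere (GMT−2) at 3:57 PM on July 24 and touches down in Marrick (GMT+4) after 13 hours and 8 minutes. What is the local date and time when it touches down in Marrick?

11:05 AM on Jul 25

Convert departure to UTC: 3:57 PM + 2:00 = 5:57 PM UTC on Jul 24.
Add 13 hours and 8 minutes travel time → 7:05 AM UTC (Jul 25).
Marrick is UTC+4:00, so local arrival = 7:05 AM + 4:00 = 11:05 AM on Jul 25.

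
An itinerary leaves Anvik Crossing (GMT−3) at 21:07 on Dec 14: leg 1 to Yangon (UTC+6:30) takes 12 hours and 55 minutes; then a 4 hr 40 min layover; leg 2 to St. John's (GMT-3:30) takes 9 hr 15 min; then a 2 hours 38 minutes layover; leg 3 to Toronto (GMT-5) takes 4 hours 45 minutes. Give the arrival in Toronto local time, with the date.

Convert departure to UTC: 21:07 + 3:00 = 00:07 UTC on Dec 15.
Add 12 hours 55 minutes leg 1 → 13:02 UTC.
Add 4 hours and 40 minutes layover in Yangon → 17:42 UTC.
Add 9 hours 15 minutes leg 2 → 02:57 UTC (Dec 16).
Add 2 hours and 38 minutes layover in St. John's → 05:35 UTC.
Add 4 hours and 45 minutes leg 3 → 10:20 UTC.
Toronto is UTC−5:00, so local arrival = 10:20 − 5:00 = 05:20 on Dec 16.

05:20 on December 16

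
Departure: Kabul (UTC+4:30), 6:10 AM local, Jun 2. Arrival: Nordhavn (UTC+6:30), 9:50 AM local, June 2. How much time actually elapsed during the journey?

Departure in UTC: 6:10 AM − 4:30 = 1:40 AM on Jun 2.
Arrival in UTC: 9:50 AM − 6:30 = 3:20 AM on Jun 2.
Elapsed = 3:20 AM − 1:40 AM = 1 hour 40 minutes.

1 hour 40 minutes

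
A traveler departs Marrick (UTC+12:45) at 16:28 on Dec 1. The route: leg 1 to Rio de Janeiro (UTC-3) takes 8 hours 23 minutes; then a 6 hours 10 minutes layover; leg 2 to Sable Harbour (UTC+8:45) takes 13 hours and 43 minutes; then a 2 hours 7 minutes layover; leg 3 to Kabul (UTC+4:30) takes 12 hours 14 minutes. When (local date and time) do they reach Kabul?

02:50 on Dec 3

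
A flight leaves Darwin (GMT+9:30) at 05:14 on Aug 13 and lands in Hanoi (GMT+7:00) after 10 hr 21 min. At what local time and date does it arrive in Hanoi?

Convert departure to UTC: 05:14 − 9:30 = 19:44 UTC on Aug 12.
Add 10 hours 21 minutes travel time → 06:05 UTC (Aug 13).
Hanoi is UTC+7:00, so local arrival = 06:05 + 7:00 = 13:05 on Aug 13.

13:05 on August 13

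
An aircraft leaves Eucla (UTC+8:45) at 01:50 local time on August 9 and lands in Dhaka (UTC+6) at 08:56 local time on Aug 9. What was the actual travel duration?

Departure in UTC: 01:50 − 8:45 = 17:05 on Aug 8.
Arrival in UTC: 08:56 − 6:00 = 02:56 on Aug 9.
Elapsed = 02:56 − 17:05 (+1 day) = 9 hours 51 minutes.

9 hours 51 minutes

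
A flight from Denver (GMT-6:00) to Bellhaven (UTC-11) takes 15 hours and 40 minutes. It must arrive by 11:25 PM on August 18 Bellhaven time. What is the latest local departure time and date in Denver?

Target arrival in UTC: 11:25 PM + 11:00 = 10:25 AM on Aug 19.
Subtract 15 hours 40 minutes → departure 6:45 PM UTC on Aug 18.
Denver is UTC−6:00: 6:45 PM − 6:00 = 12:45 PM on Aug 18.

12:45 PM on August 18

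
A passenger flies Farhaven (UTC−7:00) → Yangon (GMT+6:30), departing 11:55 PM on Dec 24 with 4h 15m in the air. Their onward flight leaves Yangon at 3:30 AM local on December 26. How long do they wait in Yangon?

Convert departure to UTC: 11:55 PM + 7:00 = 6:55 AM UTC on Dec 25.
Add 4 hours 15 minutes flight time → 11:10 AM UTC.
Yangon is UTC+6:30, so local arrival = 11:10 AM + 6:30 = 5:40 PM on Dec 25.
Layover = 3:30 AM − 5:40 PM (+1 day) = 9 hours 50 minutes.

9 hours 50 minutes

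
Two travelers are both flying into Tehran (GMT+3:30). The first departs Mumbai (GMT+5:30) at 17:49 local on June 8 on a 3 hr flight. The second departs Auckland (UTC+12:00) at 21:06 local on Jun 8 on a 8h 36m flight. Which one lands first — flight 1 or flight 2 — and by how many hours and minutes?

Flight 1 in UTC: 17:49 − 5:30 = 12:19 on Jun 8.
+3 hours → arrive 15:19 UTC on Jun 8.
Flight 2 in UTC: 21:06 − 12:00 = 09:06 on Jun 8.
+8 hours and 36 minutes → arrive 17:42 UTC on Jun 8.
Flight 1 lands earlier by 2 hours 23 minutes.

the first, by 2 hours 23 minutes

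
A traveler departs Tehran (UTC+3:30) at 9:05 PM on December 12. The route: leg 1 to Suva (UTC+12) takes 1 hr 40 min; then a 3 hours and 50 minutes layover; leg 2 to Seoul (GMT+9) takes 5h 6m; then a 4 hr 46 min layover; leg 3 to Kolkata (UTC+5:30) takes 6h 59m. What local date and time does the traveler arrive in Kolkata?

9:26 PM on December 13

Convert departure to UTC: 9:05 PM − 3:30 = 5:35 PM UTC on Dec 12.
Add 1 hour and 40 minutes leg 1 → 7:15 PM UTC.
Add 3 hours and 50 minutes layover in Suva → 11:05 PM UTC.
Add 5 hours and 6 minutes leg 2 → 4:11 AM UTC (Dec 13).
Add 4 hours and 46 minutes layover in Seoul → 8:57 AM UTC.
Add 6 hours 59 minutes leg 3 → 3:56 PM UTC.
Kolkata is UTC+5:30, so local arrival = 3:56 PM + 5:30 = 9:26 PM on Dec 13.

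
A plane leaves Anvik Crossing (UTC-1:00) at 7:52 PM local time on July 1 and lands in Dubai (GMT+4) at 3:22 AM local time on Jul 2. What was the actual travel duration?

2 hours 30 minutes

Departure in UTC: 7:52 PM + 1:00 = 8:52 PM on Jul 1.
Arrival in UTC: 3:22 AM − 4:00 = 11:22 PM on Jul 1.
Elapsed = 11:22 PM − 8:52 PM = 2 hours 30 minutes.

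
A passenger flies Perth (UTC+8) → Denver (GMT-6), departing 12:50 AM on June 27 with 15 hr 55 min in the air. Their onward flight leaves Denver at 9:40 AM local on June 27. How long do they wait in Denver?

6 hours 55 minutes

Convert departure to UTC: 12:50 AM − 8:00 = 4:50 PM UTC on Jun 26.
Add 15 hours and 55 minutes flight time → 8:45 AM UTC (Jun 27).
Denver is UTC−6:00, so local arrival = 8:45 AM − 6:00 = 2:45 AM on Jun 27.
Layover = 9:40 AM − 2:45 AM = 6 hours 55 minutes.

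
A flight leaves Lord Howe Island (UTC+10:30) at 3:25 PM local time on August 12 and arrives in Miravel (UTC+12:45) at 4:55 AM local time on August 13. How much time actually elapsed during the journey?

11 hours 15 minutes

Miravel is 2:15 ahead of Lord Howe Island.
Clock-face elapsed time (ignoring zones) is 13 hours 30 minutes.
Actual elapsed = 13 hours 30 minutes − 2:15 = 11 hours 15 minutes.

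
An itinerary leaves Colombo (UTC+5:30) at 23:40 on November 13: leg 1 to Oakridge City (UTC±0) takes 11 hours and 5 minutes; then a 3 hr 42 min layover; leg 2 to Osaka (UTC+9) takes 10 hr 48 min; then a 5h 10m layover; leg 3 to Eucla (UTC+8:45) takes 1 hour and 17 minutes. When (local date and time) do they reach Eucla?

10:57 on November 15

Convert departure to UTC: 23:40 − 5:30 = 18:10 UTC on Nov 13.
Add 11 hours 5 minutes leg 1 → 05:15 UTC (Nov 14).
Add 3 hours and 42 minutes layover in Oakridge City → 08:57 UTC.
Add 10 hours 48 minutes leg 2 → 19:45 UTC.
Add 5 hours and 10 minutes layover in Osaka → 00:55 UTC (Nov 15).
Add 1 hour and 17 minutes leg 3 → 02:12 UTC.
Eucla is UTC+8:45, so local arrival = 02:12 + 8:45 = 10:57 on Nov 15.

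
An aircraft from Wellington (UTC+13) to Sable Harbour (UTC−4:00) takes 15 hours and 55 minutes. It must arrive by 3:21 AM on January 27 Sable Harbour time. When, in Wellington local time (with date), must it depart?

Target arrival in UTC: 3:21 AM + 4:00 = 7:21 AM on Jan 27.
Subtract 15 hours 55 minutes → departure 3:26 PM UTC on Jan 26.
Wellington is UTC+13:00: 3:26 PM + 13:00 = 4:26 AM on Jan 27.

4:26 AM on Jan 27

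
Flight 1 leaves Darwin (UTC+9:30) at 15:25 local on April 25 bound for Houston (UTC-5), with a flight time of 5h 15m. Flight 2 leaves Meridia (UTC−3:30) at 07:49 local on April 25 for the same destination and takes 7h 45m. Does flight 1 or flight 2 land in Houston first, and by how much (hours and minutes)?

Flight 1 in UTC: 15:25 − 9:30 = 05:55 on Apr 25.
+5 hours and 15 minutes → arrive 11:10 UTC on Apr 25.
Flight 2 in UTC: 07:49 + 3:30 = 11:19 on Apr 25.
+7 hours and 45 minutes → arrive 19:04 UTC on Apr 25.
Flight 1 lands earlier by 7 hours 54 minutes.

the first, by 7 hours 54 minutes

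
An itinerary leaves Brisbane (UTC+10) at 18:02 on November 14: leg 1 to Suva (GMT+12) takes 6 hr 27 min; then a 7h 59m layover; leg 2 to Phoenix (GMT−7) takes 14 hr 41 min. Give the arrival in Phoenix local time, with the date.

Convert departure to UTC: 18:02 − 10:00 = 08:02 UTC on Nov 14.
Add 6 hours and 27 minutes leg 1 → 14:29 UTC.
Add 7 hours and 59 minutes layover in Suva → 22:28 UTC.
Add 14 hours and 41 minutes leg 2 → 13:09 UTC (Nov 15).
Phoenix is UTC−7:00, so local arrival = 13:09 − 7:00 = 06:09 on Nov 15.

06:09 on Nov 15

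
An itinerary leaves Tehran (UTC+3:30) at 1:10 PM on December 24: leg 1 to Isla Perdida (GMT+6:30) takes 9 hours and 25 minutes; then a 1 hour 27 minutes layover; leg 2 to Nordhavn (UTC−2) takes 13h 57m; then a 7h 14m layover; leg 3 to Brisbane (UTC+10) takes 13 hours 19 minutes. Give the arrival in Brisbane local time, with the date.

5:02 PM on December 26

Convert departure to UTC: 1:10 PM − 3:30 = 9:40 AM UTC on Dec 24.
Add 9 hours 25 minutes leg 1 → 7:05 PM UTC.
Add 1 hour 27 minutes layover in Isla Perdida → 8:32 PM UTC.
Add 13 hours and 57 minutes leg 2 → 10:29 AM UTC (Dec 25).
Add 7 hours 14 minutes layover in Nordhavn → 5:43 PM UTC.
Add 13 hours 19 minutes leg 3 → 7:02 AM UTC (Dec 26).
Brisbane is UTC+10:00, so local arrival = 7:02 AM + 10:00 = 5:02 PM on Dec 26.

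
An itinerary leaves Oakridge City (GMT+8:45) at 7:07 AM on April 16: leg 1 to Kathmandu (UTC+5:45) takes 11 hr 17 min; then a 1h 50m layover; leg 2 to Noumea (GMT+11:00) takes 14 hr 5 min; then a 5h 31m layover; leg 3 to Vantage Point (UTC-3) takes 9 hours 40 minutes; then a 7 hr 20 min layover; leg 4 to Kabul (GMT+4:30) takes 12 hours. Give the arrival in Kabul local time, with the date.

Convert departure to UTC: 7:07 AM − 8:45 = 10:22 PM UTC on Apr 15.
Add 11 hours 17 minutes leg 1 → 9:39 AM UTC (Apr 16).
Add 1 hour and 50 minutes layover in Kathmandu → 11:29 AM UTC.
Add 14 hours and 5 minutes leg 2 → 1:34 AM UTC (Apr 17).
Add 5 hours and 31 minutes layover in Noumea → 7:05 AM UTC.
Add 9 hours and 40 minutes leg 3 → 4:45 PM UTC.
Add 7 hours and 20 minutes layover in Vantage Point → 12:05 AM UTC (Apr 18).
Add 12 hours leg 4 → 12:05 PM UTC.
Kabul is UTC+4:30, so local arrival = 12:05 PM + 4:30 = 4:35 PM on Apr 18.

4:35 PM on April 18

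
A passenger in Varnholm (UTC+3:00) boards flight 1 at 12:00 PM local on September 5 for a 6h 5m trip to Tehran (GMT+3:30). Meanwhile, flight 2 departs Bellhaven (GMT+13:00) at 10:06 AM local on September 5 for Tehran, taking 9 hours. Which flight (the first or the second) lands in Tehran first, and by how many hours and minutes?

the second, by 8 hours 59 minutes

Flight 1 in UTC: 12:00 PM − 3:00 = 9:00 AM on Sep 5.
+6 hours and 5 minutes → arrive 3:05 PM UTC on Sep 5.
Flight 2 in UTC: 10:06 AM − 13:00 = 9:06 PM on Sep 4.
+9 hours → arrive 6:06 AM UTC on Sep 5.
Flight 2 lands earlier by 8 hours 59 minutes.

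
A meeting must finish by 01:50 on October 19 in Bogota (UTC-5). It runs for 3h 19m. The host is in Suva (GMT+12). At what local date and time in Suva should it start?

15:31 on October 19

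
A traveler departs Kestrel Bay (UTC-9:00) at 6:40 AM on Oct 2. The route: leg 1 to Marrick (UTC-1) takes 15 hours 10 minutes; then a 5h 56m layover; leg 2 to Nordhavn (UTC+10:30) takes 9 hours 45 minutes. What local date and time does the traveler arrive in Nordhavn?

Convert departure to UTC: 6:40 AM + 9:00 = 3:40 PM UTC on Oct 2.
Add 15 hours and 10 minutes leg 1 → 6:50 AM UTC (Oct 3).
Add 5 hours 56 minutes layover in Marrick → 12:46 PM UTC.
Add 9 hours 45 minutes leg 2 → 10:31 PM UTC.
Nordhavn is UTC+10:30, so local arrival = 10:31 PM + 10:30 = 9:01 AM on Oct 4.

9:01 AM on October 4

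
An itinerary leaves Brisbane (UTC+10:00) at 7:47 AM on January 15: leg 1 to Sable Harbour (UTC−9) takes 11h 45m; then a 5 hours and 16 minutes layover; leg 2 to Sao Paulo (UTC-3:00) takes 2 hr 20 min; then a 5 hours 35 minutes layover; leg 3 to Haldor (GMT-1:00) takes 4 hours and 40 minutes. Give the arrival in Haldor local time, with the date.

Convert departure to UTC: 7:47 AM − 10:00 = 9:47 PM UTC on Jan 14.
Add 11 hours 45 minutes leg 1 → 9:32 AM UTC (Jan 15).
Add 5 hours and 16 minutes layover in Sable Harbour → 2:48 PM UTC.
Add 2 hours and 20 minutes leg 2 → 5:08 PM UTC.
Add 5 hours 35 minutes layover in Sao Paulo → 10:43 PM UTC.
Add 4 hours and 40 minutes leg 3 → 3:23 AM UTC (Jan 16).
Haldor is UTC−1:00, so local arrival = 3:23 AM − 1:00 = 2:23 AM on Jan 16.

2:23 AM on January 16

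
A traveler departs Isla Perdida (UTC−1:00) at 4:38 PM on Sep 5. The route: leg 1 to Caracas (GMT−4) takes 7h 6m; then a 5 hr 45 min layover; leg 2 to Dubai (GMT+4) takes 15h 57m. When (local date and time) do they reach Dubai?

Convert departure to UTC: 4:38 PM + 1:00 = 5:38 PM UTC on Sep 5.
Add 7 hours 6 minutes leg 1 → 12:44 AM UTC (Sep 6).
Add 5 hours 45 minutes layover in Caracas → 6:29 AM UTC.
Add 15 hours 57 minutes leg 2 → 10:26 PM UTC.
Dubai is UTC+4:00, so local arrival = 10:26 PM + 4:00 = 2:26 AM on Sep 7.

2:26 AM on September 7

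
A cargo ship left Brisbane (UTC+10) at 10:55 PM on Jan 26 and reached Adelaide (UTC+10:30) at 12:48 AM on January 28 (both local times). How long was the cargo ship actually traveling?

25 hours 23 minutes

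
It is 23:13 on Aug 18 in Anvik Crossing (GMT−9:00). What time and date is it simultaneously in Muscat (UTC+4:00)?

12:13 on Aug 19

In UTC: 23:13 + 9:00 = 08:13 on Aug 19.
Muscat is UTC+4:00: 08:13 + 4:00 = 12:13 on Aug 19.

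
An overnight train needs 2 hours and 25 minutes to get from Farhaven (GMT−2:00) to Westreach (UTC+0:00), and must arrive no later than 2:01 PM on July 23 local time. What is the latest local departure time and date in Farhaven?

9:36 AM on Jul 23

Target arrival is already UTC: 2:01 PM on Jul 23.
Subtract 2 hours 25 minutes → departure 11:36 AM UTC on Jul 23.
Farhaven is UTC−2:00: 11:36 AM − 2:00 = 9:36 AM on Jul 23.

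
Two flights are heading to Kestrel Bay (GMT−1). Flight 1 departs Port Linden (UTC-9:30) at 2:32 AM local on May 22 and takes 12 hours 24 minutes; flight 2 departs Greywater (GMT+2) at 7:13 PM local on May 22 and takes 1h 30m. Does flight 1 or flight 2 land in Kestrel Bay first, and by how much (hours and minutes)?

the second, by 5 hours 43 minutes

Flight 1 in UTC: 2:32 AM + 9:30 = 12:02 PM on May 22.
+12 hours and 24 minutes → arrive 12:26 AM UTC on May 23.
Flight 2 in UTC: 7:13 PM − 2:00 = 5:13 PM on May 22.
+1 hour 30 minutes → arrive 6:43 PM UTC on May 22.
Flight 2 lands earlier by 5 hours 43 minutes.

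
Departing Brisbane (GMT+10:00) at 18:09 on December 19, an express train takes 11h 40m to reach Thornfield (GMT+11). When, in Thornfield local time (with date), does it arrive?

Convert departure to UTC: 18:09 − 10:00 = 08:09 UTC on Dec 19.
Add 11 hours 40 minutes travel time → 19:49 UTC.
Thornfield is UTC+11:00, so local arrival = 19:49 + 11:00 = 06:49 on Dec 20.

06:49 on December 20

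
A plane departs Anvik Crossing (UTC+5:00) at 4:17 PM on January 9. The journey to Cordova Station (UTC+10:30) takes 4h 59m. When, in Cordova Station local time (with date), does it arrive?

Convert departure to UTC: 4:17 PM − 5:00 = 11:17 AM UTC on Jan 9.
Add 4 hours 59 minutes travel time → 4:16 PM UTC.
Cordova Station is UTC+10:30, so local arrival = 4:16 PM + 10:30 = 2:46 AM on Jan 10.

2:46 AM on Jan 10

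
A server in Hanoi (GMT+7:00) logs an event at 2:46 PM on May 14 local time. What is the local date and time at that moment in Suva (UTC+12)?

7:46 PM on May 14

Suva is 5:00 ahead of Hanoi.
Shift by the zone difference: 2:46 PM + 5:00 = 7:46 PM on May 14 in Suva.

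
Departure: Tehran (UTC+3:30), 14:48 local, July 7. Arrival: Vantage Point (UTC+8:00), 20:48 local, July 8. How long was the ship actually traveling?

Departure in UTC: 14:48 − 3:30 = 11:18 on Jul 7.
Arrival in UTC: 20:48 − 8:00 = 12:48 on Jul 8.
Elapsed = 12:48 − 11:18 (+1 day) = 25 hours 30 minutes.

25 hours 30 minutes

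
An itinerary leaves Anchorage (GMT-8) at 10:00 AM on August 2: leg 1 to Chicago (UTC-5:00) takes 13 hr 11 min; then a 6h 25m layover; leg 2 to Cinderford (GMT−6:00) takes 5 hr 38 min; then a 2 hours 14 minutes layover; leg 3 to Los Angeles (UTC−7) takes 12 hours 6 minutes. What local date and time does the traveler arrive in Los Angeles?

2:34 AM on August 4

Convert departure to UTC: 10:00 AM + 8:00 = 6:00 PM UTC on Aug 2.
Add 13 hours and 11 minutes leg 1 → 7:11 AM UTC (Aug 3).
Add 6 hours and 25 minutes layover in Chicago → 1:36 PM UTC.
Add 5 hours and 38 minutes leg 2 → 7:14 PM UTC.
Add 2 hours and 14 minutes layover in Cinderford → 9:28 PM UTC.
Add 12 hours and 6 minutes leg 3 → 9:34 AM UTC (Aug 4).
Los Angeles is UTC−7:00, so local arrival = 9:34 AM − 7:00 = 2:34 AM on Aug 4.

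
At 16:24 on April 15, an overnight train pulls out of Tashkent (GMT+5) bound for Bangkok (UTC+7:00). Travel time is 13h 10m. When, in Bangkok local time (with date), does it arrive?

Convert departure to UTC: 16:24 − 5:00 = 11:24 UTC on Apr 15.
Add 13 hours 10 minutes travel time → 00:34 UTC (Apr 16).
Bangkok is UTC+7:00, so local arrival = 00:34 + 7:00 = 07:34 on Apr 16.

07:34 on April 16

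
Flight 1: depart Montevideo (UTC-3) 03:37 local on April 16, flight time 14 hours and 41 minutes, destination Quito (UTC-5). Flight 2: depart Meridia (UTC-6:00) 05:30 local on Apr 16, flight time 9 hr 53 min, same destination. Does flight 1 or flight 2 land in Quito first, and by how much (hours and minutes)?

Flight 1 in UTC: 03:37 + 3:00 = 06:37 on Apr 16.
+14 hours and 41 minutes → arrive 21:18 UTC on Apr 16.
Flight 2 in UTC: 05:30 + 6:00 = 11:30 on Apr 16.
+9 hours 53 minutes → arrive 21:23 UTC on Apr 16.
Flight 1 lands earlier by 5 minutes.

the first, by 5 minutes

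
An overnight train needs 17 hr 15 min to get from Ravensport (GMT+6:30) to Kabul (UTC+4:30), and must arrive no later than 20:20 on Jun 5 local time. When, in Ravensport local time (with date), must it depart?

Target arrival in UTC: 20:20 − 4:30 = 15:50 on Jun 5.
Subtract 17 hours and 15 minutes → departure 22:35 UTC on Jun 4.
Ravensport is UTC+6:30: 22:35 + 6:30 = 05:05 on Jun 5.

05:05 on June 5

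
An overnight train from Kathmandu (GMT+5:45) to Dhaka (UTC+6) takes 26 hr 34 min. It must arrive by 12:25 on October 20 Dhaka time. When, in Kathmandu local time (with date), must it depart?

09:36 on October 19

Target arrival in UTC: 12:25 − 6:00 = 06:25 on Oct 20.
Subtract 26 hours 34 minutes → departure 03:51 UTC on Oct 19.
Kathmandu is UTC+5:45: 03:51 + 5:45 = 09:36 on Oct 19.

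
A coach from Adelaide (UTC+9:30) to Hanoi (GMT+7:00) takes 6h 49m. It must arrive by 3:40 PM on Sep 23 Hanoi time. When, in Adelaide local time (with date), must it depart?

11:21 AM on September 23

Target arrival in UTC: 3:40 PM − 7:00 = 8:40 AM on Sep 23.
Subtract 6 hours 49 minutes → departure 1:51 AM UTC on Sep 23.
Adelaide is UTC+9:30: 1:51 AM + 9:30 = 11:21 AM on Sep 23.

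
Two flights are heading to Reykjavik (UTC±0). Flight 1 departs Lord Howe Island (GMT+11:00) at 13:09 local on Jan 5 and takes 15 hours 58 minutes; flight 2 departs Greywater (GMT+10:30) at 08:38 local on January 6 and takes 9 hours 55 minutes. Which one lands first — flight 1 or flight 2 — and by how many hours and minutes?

Flight 1 in UTC: 13:09 − 11:00 = 02:09 on Jan 5.
+15 hours 58 minutes → arrive 18:07 UTC on Jan 5.
Flight 2 in UTC: 08:38 − 10:30 = 22:08 on Jan 5.
+9 hours 55 minutes → arrive 08:03 UTC on Jan 6.
Flight 1 lands earlier by 13 hours 56 minutes.

the first, by 13 hours 56 minutes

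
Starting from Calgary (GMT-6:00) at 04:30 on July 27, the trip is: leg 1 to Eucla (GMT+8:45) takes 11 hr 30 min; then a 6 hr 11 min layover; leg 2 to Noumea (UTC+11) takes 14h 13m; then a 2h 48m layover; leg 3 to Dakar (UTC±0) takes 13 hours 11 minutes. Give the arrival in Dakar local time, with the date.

Convert departure to UTC: 04:30 + 6:00 = 10:30 UTC on Jul 27.
Add 11 hours and 30 minutes leg 1 → 22:00 UTC.
Add 6 hours 11 minutes layover in Eucla → 04:11 UTC (Jul 28).
Add 14 hours and 13 minutes leg 2 → 18:24 UTC.
Add 2 hours and 48 minutes layover in Noumea → 21:12 UTC.
Add 13 hours and 11 minutes leg 3 → 10:23 UTC (Jul 29).
Dakar is UTC+0, so local arrival is the same: 10:23 on Jul 29.

10:23 on July 29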